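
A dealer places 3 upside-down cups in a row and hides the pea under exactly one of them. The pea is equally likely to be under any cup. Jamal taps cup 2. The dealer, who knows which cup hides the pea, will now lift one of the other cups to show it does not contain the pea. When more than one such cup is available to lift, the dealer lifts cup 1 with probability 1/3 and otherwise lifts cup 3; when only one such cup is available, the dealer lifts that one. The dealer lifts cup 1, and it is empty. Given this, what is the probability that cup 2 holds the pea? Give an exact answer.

Consider each possible location of the pea in turn.
If it is under cup 1 (prior 1/3): the dealer opened cup 1, so this case is ruled out; weight (1/3)·0 = 0.
If it is under cup 2 (prior 1/3): cup 1 is available, opened with probability 1/3; weight (1/3)·(1/3) = 1/9.
If it is under cup 3 (prior 1/3): only cup 1 is available, probability 1; weight (1/3)·1 = 1/3.
The weights sum to 4/9.
So P(the pea under cup 2 | the dealer opened cup 1) = (1/9) / (4/9) = 1/4.

1/4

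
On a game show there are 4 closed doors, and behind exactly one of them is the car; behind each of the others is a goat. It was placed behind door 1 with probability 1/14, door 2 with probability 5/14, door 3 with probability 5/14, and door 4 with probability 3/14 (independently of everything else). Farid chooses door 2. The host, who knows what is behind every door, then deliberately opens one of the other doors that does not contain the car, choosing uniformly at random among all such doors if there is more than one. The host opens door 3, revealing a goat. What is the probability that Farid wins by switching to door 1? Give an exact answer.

Apply Bayes' rule, conditioning on where the car actually is.
If it is behind door 1 (prior 1/14): the host has 2 equally likely choices, so probability 1/2; weight (1/14)·(1/2) = 1/28.
If it is behind door 2 (prior 5/14): the host has 3 equally likely choices, so probability 1/3; weight (5/14)·(1/3) = 5/42.
If it is behind door 3 (prior 5/14): the host opened door 3, so this case is ruled out; weight (5/14)·0 = 0.
If it is behind door 4 (prior 3/14): the host has 2 equally likely choices, so probability 1/2; weight (3/14)·(1/2) = 3/28.
The weights sum to 11/42.
So P(the car behind door 1 | the host opened door 3) = (1/28) / (11/42) = 3/22.

3/22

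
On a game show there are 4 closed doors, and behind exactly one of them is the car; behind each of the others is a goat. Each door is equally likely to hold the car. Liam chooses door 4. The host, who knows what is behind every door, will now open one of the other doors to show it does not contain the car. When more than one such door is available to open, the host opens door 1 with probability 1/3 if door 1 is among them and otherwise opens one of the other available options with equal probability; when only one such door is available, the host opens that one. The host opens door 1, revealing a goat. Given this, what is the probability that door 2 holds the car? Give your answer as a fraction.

1/3

Consider each possible location of the car in turn.
If it is behind door 1 (prior 1/4): the host opened door 1, so this case is ruled out; weight (1/4)·0 = 0.
If it is behind any of doors 2, 3, and 4 (prior 1/4 each): door 1 is available, opened with probability 1/3; weight (1/4)·(1/3) = 1/12 each.
The weights sum to 1/4.
So P(the car behind door 2 | the host opened door 1) = (1/12) / (1/4) = 1/3.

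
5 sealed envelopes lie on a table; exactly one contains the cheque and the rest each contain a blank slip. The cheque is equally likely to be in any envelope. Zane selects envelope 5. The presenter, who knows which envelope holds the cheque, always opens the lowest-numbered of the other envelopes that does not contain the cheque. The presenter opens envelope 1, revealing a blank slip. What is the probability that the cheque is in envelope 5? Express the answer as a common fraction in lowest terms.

Consider each possible location of the cheque in turn.
If it is in envelope 1 (prior 1/5): the presenter opened envelope 1, so this case is ruled out; weight (1/5)·0 = 0.
If it is in any of envelopes 2, 3, 4, and 5 (prior 1/5 each): envelope 1 is the lowest-numbered option available, probability 1; weight (1/5)·1 = 1/5 each.
The weights sum to 4/5.
So P(the cheque in envelope 5 | the presenter opened envelope 1) = (1/5) / (4/5) = 1/4.

1/4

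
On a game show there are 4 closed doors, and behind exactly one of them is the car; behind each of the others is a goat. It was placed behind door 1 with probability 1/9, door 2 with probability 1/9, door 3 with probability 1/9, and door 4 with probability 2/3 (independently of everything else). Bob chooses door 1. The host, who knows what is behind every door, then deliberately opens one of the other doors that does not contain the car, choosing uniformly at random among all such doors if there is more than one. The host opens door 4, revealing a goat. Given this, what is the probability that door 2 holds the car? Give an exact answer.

3/8

Condition on the true location of the car.
If it is behind door 1 (prior 1/9): the host has 3 equally likely choices, so probability 1/3; weight (1/9)·(1/3) = 1/27.
If it is behind either of doors 2 and 3 (prior 1/9 each): the host has 2 equally likely choices, so probability 1/2; weight (1/9)·(1/2) = 1/18 each.
If it is behind door 4 (prior 2/3): the host opened door 4, so this case is ruled out; weight (2/3)·0 = 0.
The weights sum to 4/27.
So P(the car behind door 2 | the host opened door 4) = (1/18) / (4/27) = 3/8.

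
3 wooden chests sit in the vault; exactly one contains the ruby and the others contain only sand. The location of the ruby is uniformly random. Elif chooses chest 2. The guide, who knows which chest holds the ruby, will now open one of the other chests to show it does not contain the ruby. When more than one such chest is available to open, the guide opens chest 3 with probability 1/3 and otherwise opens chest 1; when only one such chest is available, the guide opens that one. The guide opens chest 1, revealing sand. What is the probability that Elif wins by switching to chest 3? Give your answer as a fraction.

3/5

Condition on the true location of the ruby.
If it is in chest 1 (prior 1/3): the guide opened chest 1, so this case is ruled out; weight (1/3)·0 = 0.
If it is in chest 2 (prior 1/3): chest 3 is available but not opened, probability 2/3; weight (1/3)·(2/3) = 2/9.
If it is in chest 3 (prior 1/3): only chest 1 is available, probability 1; weight (1/3)·1 = 1/3.
The weights sum to 5/9.
So P(the ruby in chest 3 | the guide opened chest 1) = (1/3) / (5/9) = 3/5.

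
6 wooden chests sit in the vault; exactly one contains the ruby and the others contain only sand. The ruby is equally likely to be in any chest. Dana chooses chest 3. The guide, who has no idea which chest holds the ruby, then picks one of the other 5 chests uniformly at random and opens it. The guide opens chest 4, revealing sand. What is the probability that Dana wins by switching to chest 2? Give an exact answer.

Consider each possible location of the ruby in turn.
If it is in any of chests 1, 2, 3, 5, and 6 (prior 1/6 each): the guide picks chest 4 with probability 1/5 regardless, and it is not the prize; weight (1/6)·(1/5) = 1/30 each.
If it is in chest 4 (prior 1/6): the guide opened chest 4, so this case is ruled out; weight (1/6)·0 = 0.
The weights sum to 1/6.
So P(the ruby in chest 2 | the guide opened chest 4) = (1/30) / (1/6) = 1/5.

1/5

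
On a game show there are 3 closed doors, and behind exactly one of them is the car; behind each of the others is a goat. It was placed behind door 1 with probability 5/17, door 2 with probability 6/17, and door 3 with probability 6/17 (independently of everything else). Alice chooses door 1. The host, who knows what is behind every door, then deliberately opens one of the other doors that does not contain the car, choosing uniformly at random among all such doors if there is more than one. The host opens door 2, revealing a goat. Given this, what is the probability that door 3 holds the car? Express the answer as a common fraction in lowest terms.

Condition on the true location of the car.
If it is behind door 1 (prior 5/17): the host has 2 equally likely choices, so probability 1/2; weight (5/17)·(1/2) = 5/34.
If it is behind door 2 (prior 6/17): the host opened door 2, so this case is ruled out; weight (6/17)·0 = 0.
If it is behind door 3 (prior 6/17): the host has no choice, probability 1; weight (6/17)·1 = 6/17.
The weights sum to 1/2.
So P(the car behind door 3 | the host opened door 2) = (6/17) / (1/2) = 12/17.

12/17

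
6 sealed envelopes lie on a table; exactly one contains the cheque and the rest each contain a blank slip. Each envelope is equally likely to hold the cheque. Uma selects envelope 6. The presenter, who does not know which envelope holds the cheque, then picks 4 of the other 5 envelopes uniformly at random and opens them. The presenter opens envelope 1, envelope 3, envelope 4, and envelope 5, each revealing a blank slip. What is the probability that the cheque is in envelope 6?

Apply Bayes' rule, conditioning on where the cheque actually is.
If it is in any of envelopes 1, 3, 4, and 5 (prior 1/6 each): that envelope was opened and seen not to hold the prize — ruled out; weight (1/6)·0 = 0 each.
If it is in either of envelopes 2 and 6 (prior 1/6 each): the presenter picks exactly this set with probability 1/5 regardless, and none is the prize; weight (1/6)·(1/5) = 1/30 each.
The weights sum to 1/15.
So P(the cheque in envelope 6 | the presenter opened envelope 1, envelope 3, envelope 4, and envelope 5) = (1/30) / (1/15) = 1/2.

1/2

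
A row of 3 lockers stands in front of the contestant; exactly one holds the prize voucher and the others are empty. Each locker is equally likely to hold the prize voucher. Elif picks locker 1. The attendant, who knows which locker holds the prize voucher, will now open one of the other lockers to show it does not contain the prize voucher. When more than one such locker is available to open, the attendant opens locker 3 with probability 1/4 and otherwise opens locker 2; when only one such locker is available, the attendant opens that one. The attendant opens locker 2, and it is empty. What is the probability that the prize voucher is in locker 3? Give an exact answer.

4/7

Condition on the true location of the prize voucher.
If it is in locker 1 (prior 1/3): locker 3 is available but not opened, probability 3/4; weight (1/3)·(3/4) = 1/4.
If it is in locker 2 (prior 1/3): the attendant opened locker 2, so this case is ruled out; weight (1/3)·0 = 0.
If it is in locker 3 (prior 1/3): only locker 2 is available, probability 1; weight (1/3)·1 = 1/3.
The weights sum to 7/12.
So P(the prize voucher in locker 3 | the attendant opened locker 2) = (1/3) / (7/12) = 4/7.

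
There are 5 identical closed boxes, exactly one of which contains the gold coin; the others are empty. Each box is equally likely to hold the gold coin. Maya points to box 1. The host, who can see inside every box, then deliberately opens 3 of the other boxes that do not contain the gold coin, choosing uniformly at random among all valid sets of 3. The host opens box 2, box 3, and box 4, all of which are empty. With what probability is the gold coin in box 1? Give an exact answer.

1/5

Apply Bayes' rule, conditioning on where the gold coin actually is.
If it is in box 1 (prior 1/5): the host has 4 equally likely choices, so probability 1/4; weight (1/5)·(1/4) = 1/20.
If it is in any of boxes 2, 3, and 4 (prior 1/5 each): that box was opened and seen not to hold the prize — ruled out; weight (1/5)·0 = 0 each.
If it is in box 5 (prior 1/5): the host has no choice, probability 1; weight (1/5)·1 = 1/5.
The weights sum to 1/4.
So P(the gold coin in box 1 | the host opened box 2, box 3, and box 4) = (1/20) / (1/4) = 1/5.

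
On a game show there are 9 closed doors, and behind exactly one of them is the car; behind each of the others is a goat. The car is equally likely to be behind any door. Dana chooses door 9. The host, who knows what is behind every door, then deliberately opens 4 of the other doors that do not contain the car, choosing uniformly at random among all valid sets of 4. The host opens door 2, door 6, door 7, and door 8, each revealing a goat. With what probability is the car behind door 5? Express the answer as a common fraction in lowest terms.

Consider each possible location of the car in turn.
If it is behind any of doors 1, 3, 4, and 5 (prior 1/9 each): the host has 35 equally likely choices, so probability 1/35; weight (1/9)·(1/35) = 1/315 each.
If it is behind any of doors 2, 6, 7, and 8 (prior 1/9 each): that door was opened and seen not to hold the prize — ruled out; weight (1/9)·0 = 0 each.
If it is behind door 9 (prior 1/9): the host has 70 equally likely choices, so probability 1/70; weight (1/9)·(1/70) = 1/630.
The weights sum to 1/70.
So P(the car behind door 5 | the host opened door 2, door 6, door 7, and door 8) = (1/315) / (1/70) = 2/9.

2/9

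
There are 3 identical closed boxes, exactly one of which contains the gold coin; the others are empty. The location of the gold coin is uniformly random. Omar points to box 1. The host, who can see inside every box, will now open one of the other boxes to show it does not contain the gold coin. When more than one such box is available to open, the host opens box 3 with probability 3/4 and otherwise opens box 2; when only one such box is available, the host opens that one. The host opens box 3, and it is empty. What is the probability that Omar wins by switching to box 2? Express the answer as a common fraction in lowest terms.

Apply Bayes' rule, conditioning on where the gold coin actually is.
If it is in box 1 (prior 1/3): box 3 is available, opened with probability 3/4; weight (1/3)·(3/4) = 1/4.
If it is in box 2 (prior 1/3): only box 3 is available, probability 1; weight (1/3)·1 = 1/3.
If it is in box 3 (prior 1/3): the host opened box 3, so this case is ruled out; weight (1/3)·0 = 0.
The weights sum to 7/12.
So P(the gold coin in box 2 | the host opened box 3) = (1/3) / (7/12) = 4/7.

4/7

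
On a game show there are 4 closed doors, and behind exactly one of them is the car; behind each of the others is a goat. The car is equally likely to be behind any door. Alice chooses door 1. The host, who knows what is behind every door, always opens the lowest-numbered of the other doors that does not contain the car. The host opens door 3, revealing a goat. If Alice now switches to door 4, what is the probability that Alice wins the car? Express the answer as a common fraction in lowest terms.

0

Condition on the true location of the car.
If it is behind either of doors 1 and 4 (prior 1/4 each): the host would have opened door 2 instead, probability 0; weight (1/4)·0 = 0 each.
If it is behind door 2 (prior 1/4): door 3 is the lowest-numbered option available, probability 1; weight (1/4)·1 = 1/4.
If it is behind door 3 (prior 1/4): the host opened door 3, so this case is ruled out; weight (1/4)·0 = 0.
The weights sum to 1/4.
So P(the car behind door 4 | the host opened door 3) = 0 / (1/4) = 0.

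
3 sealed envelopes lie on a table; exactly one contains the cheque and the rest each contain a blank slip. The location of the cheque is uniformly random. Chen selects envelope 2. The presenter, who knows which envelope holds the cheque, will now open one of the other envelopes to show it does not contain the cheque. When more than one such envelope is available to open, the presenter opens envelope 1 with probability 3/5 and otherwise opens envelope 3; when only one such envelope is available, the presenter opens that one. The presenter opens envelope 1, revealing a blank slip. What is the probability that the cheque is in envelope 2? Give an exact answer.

3/8

Apply Bayes' rule, conditioning on where the cheque actually is.
If it is in envelope 1 (prior 1/3): the presenter opened envelope 1, so this case is ruled out; weight (1/3)·0 = 0.
If it is in envelope 2 (prior 1/3): envelope 1 is available, opened with probability 3/5; weight (1/3)·(3/5) = 1/5.
If it is in envelope 3 (prior 1/3): only envelope 1 is available, probability 1; weight (1/3)·1 = 1/3.
The weights sum to 8/15.
So P(the cheque in envelope 2 | the presenter opened envelope 1) = (1/5) / (8/15) = 3/8.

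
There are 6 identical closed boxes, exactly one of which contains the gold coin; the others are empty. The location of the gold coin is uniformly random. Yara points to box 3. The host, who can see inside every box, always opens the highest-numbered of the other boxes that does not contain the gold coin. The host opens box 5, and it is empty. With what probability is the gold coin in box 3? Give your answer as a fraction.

0

Consider each possible location of the gold coin in turn.
If it is in any of boxes 1, 2, 3, and 4 (prior 1/6 each): the host would have opened box 6 instead, probability 0; weight (1/6)·0 = 0 each.
If it is in box 5 (prior 1/6): the host opened box 5, so this case is ruled out; weight (1/6)·0 = 0.
If it is in box 6 (prior 1/6): box 5 is the highest-numbered option available, probability 1; weight (1/6)·1 = 1/6.
The weights sum to 1/6.
So P(the gold coin in box 3 | the host opened box 5) = 0 / (1/6) = 0.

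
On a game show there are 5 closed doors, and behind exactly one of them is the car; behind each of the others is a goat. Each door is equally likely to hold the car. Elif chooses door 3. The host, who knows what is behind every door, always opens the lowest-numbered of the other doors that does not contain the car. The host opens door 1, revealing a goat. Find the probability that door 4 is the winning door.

Condition on the true location of the car.
If it is behind door 1 (prior 1/5): the host opened door 1, so this case is ruled out; weight (1/5)·0 = 0.
If it is behind any of doors 2, 3, 4, and 5 (prior 1/5 each): door 1 is the lowest-numbered option available, probability 1; weight (1/5)·1 = 1/5 each.
The weights sum to 4/5.
So P(the car behind door 4 | the host opened door 1) = (1/5) / (4/5) = 1/4.

1/4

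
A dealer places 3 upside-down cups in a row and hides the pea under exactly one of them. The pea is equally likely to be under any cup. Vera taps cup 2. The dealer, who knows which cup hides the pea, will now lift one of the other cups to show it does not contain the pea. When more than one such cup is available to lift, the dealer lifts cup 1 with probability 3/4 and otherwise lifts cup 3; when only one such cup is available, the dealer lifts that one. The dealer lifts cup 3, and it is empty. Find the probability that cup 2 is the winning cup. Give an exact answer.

1/5

Consider each possible location of the pea in turn.
If it is under cup 1 (prior 1/3): only cup 3 is available, probability 1; weight (1/3)·1 = 1/3.
If it is under cup 2 (prior 1/3): cup 1 is available but not opened, probability 1/4; weight (1/3)·(1/4) = 1/12.
If it is under cup 3 (prior 1/3): the dealer opened cup 3, so this case is ruled out; weight (1/3)·0 = 0.
The weights sum to 5/12.
So P(the pea under cup 2 | the dealer opened cup 3) = (1/12) / (5/12) = 1/5.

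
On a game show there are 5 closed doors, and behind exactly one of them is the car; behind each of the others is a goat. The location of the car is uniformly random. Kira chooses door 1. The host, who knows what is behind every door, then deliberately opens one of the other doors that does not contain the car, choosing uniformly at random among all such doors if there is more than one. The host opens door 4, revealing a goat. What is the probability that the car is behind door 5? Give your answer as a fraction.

Apply Bayes' rule, conditioning on where the car actually is.
If it is behind door 1 (prior 1/5): the host has 4 equally likely choices, so probability 1/4; weight (1/5)·(1/4) = 1/20.
If it is behind any of doors 2, 3, and 5 (prior 1/5 each): the host has 3 equally likely choices, so probability 1/3; weight (1/5)·(1/3) = 1/15 each.
If it is behind door 4 (prior 1/5): the host opened door 4, so this case is ruled out; weight (1/5)·0 = 0.
The weights sum to 1/4.
So P(the car behind door 5 | the host opened door 4) = (1/15) / (1/4) = 4/15.

4/15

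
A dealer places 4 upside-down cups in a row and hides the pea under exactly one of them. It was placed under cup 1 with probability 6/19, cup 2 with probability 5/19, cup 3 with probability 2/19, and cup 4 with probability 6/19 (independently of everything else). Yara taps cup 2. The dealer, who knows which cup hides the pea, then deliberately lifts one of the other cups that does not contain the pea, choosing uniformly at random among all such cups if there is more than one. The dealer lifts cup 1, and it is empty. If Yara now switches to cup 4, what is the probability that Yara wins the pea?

Condition on the true location of the pea.
If it is under cup 1 (prior 6/19): the dealer opened cup 1, so this case is ruled out; weight (6/19)·0 = 0.
If it is under cup 2 (prior 5/19): the dealer has 3 equally likely choices, so probability 1/3; weight (5/19)·(1/3) = 5/57.
If it is under cup 3 (prior 2/19): the dealer has 2 equally likely choices, so probability 1/2; weight (2/19)·(1/2) = 1/19.
If it is under cup 4 (prior 6/19): the dealer has 2 equally likely choices, so probability 1/2; weight (6/19)·(1/2) = 3/19.
The weights sum to 17/57.
So P(the pea under cup 4 | the dealer opened cup 1) = (3/19) / (17/57) = 9/17.

9/17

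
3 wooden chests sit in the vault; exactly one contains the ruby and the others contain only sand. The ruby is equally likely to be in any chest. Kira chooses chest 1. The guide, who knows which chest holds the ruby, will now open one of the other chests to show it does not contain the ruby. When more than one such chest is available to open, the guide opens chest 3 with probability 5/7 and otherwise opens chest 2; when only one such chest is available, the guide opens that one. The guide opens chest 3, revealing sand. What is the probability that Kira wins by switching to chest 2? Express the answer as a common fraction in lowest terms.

7/12

Condition on the true location of the ruby.
If it is in chest 1 (prior 1/3): chest 3 is available, opened with probability 5/7; weight (1/3)·(5/7) = 5/21.
If it is in chest 2 (prior 1/3): only chest 3 is available, probability 1; weight (1/3)·1 = 1/3.
If it is in chest 3 (prior 1/3): the guide opened chest 3, so this case is ruled out; weight (1/3)·0 = 0.
The weights sum to 4/7.
So P(the ruby in chest 2 | the guide opened chest 3) = (1/3) / (4/7) = 7/12.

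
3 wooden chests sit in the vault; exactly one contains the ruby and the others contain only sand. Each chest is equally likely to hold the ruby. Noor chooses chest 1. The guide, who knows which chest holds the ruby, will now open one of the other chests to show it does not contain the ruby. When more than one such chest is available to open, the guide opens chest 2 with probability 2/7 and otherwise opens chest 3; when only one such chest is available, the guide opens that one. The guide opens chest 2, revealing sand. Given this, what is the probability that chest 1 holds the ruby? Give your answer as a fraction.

Condition on the true location of the ruby.
If it is in chest 1 (prior 1/3): chest 2 is available, opened with probability 2/7; weight (1/3)·(2/7) = 2/21.
If it is in chest 2 (prior 1/3): the guide opened chest 2, so this case is ruled out; weight (1/3)·0 = 0.
If it is in chest 3 (prior 1/3): only chest 2 is available, probability 1; weight (1/3)·1 = 1/3.
The weights sum to 3/7.
So P(the ruby in chest 1 | the guide opened chest 2) = (2/21) / (3/7) = 2/9.

2/9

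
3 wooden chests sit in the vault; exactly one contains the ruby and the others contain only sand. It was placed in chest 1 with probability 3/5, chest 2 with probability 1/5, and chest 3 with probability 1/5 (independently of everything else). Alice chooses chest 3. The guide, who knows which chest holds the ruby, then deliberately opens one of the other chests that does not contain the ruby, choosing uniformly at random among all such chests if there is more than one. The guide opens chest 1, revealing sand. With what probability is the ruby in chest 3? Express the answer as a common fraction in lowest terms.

1/3

Condition on the true location of the ruby.
If it is in chest 1 (prior 3/5): the guide opened chest 1, so this case is ruled out; weight (3/5)·0 = 0.
If it is in chest 2 (prior 1/5): the guide has no choice, probability 1; weight (1/5)·1 = 1/5.
If it is in chest 3 (prior 1/5): the guide has 2 equally likely choices, so probability 1/2; weight (1/5)·(1/2) = 1/10.
The weights sum to 3/10.
So P(the ruby in chest 3 | the guide opened chest 1) = (1/10) / (3/10) = 1/3.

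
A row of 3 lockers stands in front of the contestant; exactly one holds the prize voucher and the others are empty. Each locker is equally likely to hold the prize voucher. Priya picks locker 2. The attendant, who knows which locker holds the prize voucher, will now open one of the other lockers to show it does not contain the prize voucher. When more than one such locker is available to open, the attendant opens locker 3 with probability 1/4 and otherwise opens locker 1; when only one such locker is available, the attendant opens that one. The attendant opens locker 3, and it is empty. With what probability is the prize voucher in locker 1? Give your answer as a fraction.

4/5

Consider each possible location of the prize voucher in turn.
If it is in locker 1 (prior 1/3): only locker 3 is available, probability 1; weight (1/3)·1 = 1/3.
If it is in locker 2 (prior 1/3): locker 3 is available, opened with probability 1/4; weight (1/3)·(1/4) = 1/12.
If it is in locker 3 (prior 1/3): the attendant opened locker 3, so this case is ruled out; weight (1/3)·0 = 0.
The weights sum to 5/12.
So P(the prize voucher in locker 1 | the attendant opened locker 3) = (1/3) / (5/12) = 4/5.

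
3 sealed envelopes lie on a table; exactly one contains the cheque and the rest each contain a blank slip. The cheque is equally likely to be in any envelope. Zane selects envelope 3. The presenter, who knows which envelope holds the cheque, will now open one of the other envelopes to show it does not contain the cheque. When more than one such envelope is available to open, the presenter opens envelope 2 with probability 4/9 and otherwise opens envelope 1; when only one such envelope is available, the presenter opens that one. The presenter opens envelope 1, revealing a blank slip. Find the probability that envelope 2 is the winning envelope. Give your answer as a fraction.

9/14

Apply Bayes' rule, conditioning on where the cheque actually is.
If it is in envelope 1 (prior 1/3): the presenter opened envelope 1, so this case is ruled out; weight (1/3)·0 = 0.
If it is in envelope 2 (prior 1/3): only envelope 1 is available, probability 1; weight (1/3)·1 = 1/3.
If it is in envelope 3 (prior 1/3): envelope 2 is available but not opened, probability 5/9; weight (1/3)·(5/9) = 5/27.
The weights sum to 14/27.
So P(the cheque in envelope 2 | the presenter opened envelope 1) = (1/3) / (14/27) = 9/14.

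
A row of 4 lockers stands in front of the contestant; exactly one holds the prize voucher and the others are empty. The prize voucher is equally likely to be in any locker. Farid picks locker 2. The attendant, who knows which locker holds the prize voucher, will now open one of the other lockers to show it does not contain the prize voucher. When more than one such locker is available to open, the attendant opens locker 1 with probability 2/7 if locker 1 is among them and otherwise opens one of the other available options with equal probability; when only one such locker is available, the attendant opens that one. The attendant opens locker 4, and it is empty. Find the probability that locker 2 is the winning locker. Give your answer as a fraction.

5/22

Consider each possible location of the prize voucher in turn.
If it is in locker 1 (prior 1/4): locker 1 holds the prize so is unavailable; the attendant chooses uniformly among the 2 others, probability 1/2; weight (1/4)·(1/2) = 1/8.
If it is in locker 2 (prior 1/4): locker 1 is available but not opened; locker 4 gets probability (1 − 2/7)/2 = 5/14; weight (1/4)·(5/14) = 5/56.
If it is in locker 3 (prior 1/4): locker 1 is available but not opened, probability 5/7; weight (1/4)·(5/7) = 5/28.
If it is in locker 4 (prior 1/4): the attendant opened locker 4, so this case is ruled out; weight (1/4)·0 = 0.
The weights sum to 11/28.
So P(the prize voucher in locker 2 | the attendant opened locker 4) = (5/56) / (11/28) = 5/22.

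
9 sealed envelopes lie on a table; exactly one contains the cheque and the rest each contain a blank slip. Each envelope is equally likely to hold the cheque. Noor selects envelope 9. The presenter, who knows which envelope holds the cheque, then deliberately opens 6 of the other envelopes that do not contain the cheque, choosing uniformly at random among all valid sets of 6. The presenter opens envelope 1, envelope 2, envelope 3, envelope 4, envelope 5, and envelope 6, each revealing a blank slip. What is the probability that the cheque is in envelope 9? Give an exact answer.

1/9

Condition on the true location of the cheque.
If it is in any of envelopes 1, 2, 3, 4, 5, and 6 (prior 1/9 each): that envelope was opened and seen not to hold the prize — ruled out; weight (1/9)·0 = 0 each.
If it is in either of envelopes 7 and 8 (prior 1/9 each): the presenter has 7 equally likely choices, so probability 1/7; weight (1/9)·(1/7) = 1/63 each.
If it is in envelope 9 (prior 1/9): the presenter has 28 equally likely choices, so probability 1/28; weight (1/9)·(1/28) = 1/252.
The weights sum to 1/28.
So P(the cheque in envelope 9 | the presenter opened envelope 1, envelope 2, envelope 3, envelope 4, envelope 5, and envelope 6) = (1/252) / (1/28) = 1/9.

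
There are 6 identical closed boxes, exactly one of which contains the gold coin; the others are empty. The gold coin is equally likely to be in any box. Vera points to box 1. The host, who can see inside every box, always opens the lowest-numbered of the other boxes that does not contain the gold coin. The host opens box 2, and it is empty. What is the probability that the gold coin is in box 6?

Apply Bayes' rule, conditioning on where the gold coin actually is.
If it is in any of boxes 1, 3, 4, 5, and 6 (prior 1/6 each): box 2 is the lowest-numbered option available, probability 1; weight (1/6)·1 = 1/6 each.
If it is in box 2 (prior 1/6): the host opened box 2, so this case is ruled out; weight (1/6)·0 = 0.
The weights sum to 5/6.
So P(the gold coin in box 6 | the host opened box 2) = (1/6) / (5/6) = 1/5.

1/5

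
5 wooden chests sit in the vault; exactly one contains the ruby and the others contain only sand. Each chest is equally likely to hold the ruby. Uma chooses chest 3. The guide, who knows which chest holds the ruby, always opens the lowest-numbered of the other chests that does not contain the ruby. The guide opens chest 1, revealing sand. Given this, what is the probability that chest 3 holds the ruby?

Condition on the true location of the ruby.
If it is in chest 1 (prior 1/5): the guide opened chest 1, so this case is ruled out; weight (1/5)·0 = 0.
If it is in any of chests 2, 3, 4, and 5 (prior 1/5 each): chest 1 is the lowest-numbered option available, probability 1; weight (1/5)·1 = 1/5 each.
The weights sum to 4/5.
So P(the ruby in chest 3 | the guide opened chest 1) = (1/5) / (4/5) = 1/4.

1/4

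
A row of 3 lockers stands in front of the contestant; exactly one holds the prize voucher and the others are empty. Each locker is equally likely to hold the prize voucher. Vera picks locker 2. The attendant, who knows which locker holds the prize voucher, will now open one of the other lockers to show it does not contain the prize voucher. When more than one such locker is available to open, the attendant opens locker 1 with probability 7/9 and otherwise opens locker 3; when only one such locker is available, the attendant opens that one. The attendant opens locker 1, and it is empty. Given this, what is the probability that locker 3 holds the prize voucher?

9/16

Condition on the true location of the prize voucher.
If it is in locker 1 (prior 1/3): the attendant opened locker 1, so this case is ruled out; weight (1/3)·0 = 0.
If it is in locker 2 (prior 1/3): locker 1 is available, opened with probability 7/9; weight (1/3)·(7/9) = 7/27.
If it is in locker 3 (prior 1/3): only locker 1 is available, probability 1; weight (1/3)·1 = 1/3.
The weights sum to 16/27.
So P(the prize voucher in locker 3 | the attendant opened locker 1) = (1/3) / (16/27) = 9/16.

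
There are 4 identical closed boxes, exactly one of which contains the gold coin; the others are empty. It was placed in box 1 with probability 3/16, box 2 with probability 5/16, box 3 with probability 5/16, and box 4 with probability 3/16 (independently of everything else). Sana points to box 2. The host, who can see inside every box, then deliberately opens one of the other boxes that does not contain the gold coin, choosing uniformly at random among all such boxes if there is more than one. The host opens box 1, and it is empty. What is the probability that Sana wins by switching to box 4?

9/34

Condition on the true location of the gold coin.
If it is in box 1 (prior 3/16): the host opened box 1, so this case is ruled out; weight (3/16)·0 = 0.
If it is in box 2 (prior 5/16): the host has 3 equally likely choices, so probability 1/3; weight (5/16)·(1/3) = 5/48.
If it is in box 3 (prior 5/16): the host has 2 equally likely choices, so probability 1/2; weight (5/16)·(1/2) = 5/32.
If it is in box 4 (prior 3/16): the host has 2 equally likely choices, so probability 1/2; weight (3/16)·(1/2) = 3/32.
The weights sum to 17/48.
So P(the gold coin in box 4 | the host opened box 1) = (3/32) / (17/48) = 9/34.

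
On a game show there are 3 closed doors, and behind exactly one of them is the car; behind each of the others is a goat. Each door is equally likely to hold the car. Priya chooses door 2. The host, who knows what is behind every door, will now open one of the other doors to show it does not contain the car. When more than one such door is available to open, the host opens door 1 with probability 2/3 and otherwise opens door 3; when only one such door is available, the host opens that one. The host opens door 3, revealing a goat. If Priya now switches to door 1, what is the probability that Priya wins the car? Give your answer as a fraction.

Apply Bayes' rule, conditioning on where the car actually is.
If it is behind door 1 (prior 1/3): only door 3 is available, probability 1; weight (1/3)·1 = 1/3.
If it is behind door 2 (prior 1/3): door 1 is available but not opened, probability 1/3; weight (1/3)·(1/3) = 1/9.
If it is behind door 3 (prior 1/3): the host opened door 3, so this case is ruled out; weight (1/3)·0 = 0.
The weights sum to 4/9.
So P(the car behind door 1 | the host opened door 3) = (1/3) / (4/9) = 3/4.

3/4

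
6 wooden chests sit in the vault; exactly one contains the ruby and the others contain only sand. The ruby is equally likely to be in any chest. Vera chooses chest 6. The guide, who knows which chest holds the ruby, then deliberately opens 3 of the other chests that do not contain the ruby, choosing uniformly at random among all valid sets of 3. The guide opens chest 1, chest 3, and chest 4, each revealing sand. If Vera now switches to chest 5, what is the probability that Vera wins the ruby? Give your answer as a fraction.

Consider each possible location of the ruby in turn.
If it is in any of chests 1, 3, and 4 (prior 1/6 each): that chest was opened and seen not to hold the prize — ruled out; weight (1/6)·0 = 0 each.
If it is in either of chests 2 and 5 (prior 1/6 each): the guide has 4 equally likely choices, so probability 1/4; weight (1/6)·(1/4) = 1/24 each.
If it is in chest 6 (prior 1/6): the guide has 10 equally likely choices, so probability 1/10; weight (1/6)·(1/10) = 1/60.
The weights sum to 1/10.
So P(the ruby in chest 5 | the guide opened chest 1, chest 3, and chest 4) = (1/24) / (1/10) = 5/12.

5/12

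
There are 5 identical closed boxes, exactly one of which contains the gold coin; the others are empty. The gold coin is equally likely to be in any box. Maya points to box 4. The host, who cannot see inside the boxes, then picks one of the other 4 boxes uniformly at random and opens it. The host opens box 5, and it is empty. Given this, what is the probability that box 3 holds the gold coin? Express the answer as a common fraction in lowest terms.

Because the host chose which box to open without knowing where the gold coin is, the choice is independent of the prize location. Learning that box 5 does not hold the gold coin simply rules out that one location and leaves the remaining 4 boxes still equally likely by symmetry.
So P(the gold coin in box 3) = 1/4.

1/4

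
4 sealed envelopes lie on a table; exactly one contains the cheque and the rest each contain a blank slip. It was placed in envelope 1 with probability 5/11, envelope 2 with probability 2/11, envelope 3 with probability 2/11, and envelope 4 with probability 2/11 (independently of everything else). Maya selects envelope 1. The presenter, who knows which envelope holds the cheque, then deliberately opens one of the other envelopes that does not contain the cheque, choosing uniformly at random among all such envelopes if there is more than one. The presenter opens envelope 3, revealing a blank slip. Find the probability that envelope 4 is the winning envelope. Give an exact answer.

3/11

Consider each possible location of the cheque in turn.
If it is in envelope 1 (prior 5/11): the presenter has 3 equally likely choices, so probability 1/3; weight (5/11)·(1/3) = 5/33.
If it is in either of envelopes 2 and 4 (prior 2/11 each): the presenter has 2 equally likely choices, so probability 1/2; weight (2/11)·(1/2) = 1/11 each.
If it is in envelope 3 (prior 2/11): the presenter opened envelope 3, so this case is ruled out; weight (2/11)·0 = 0.
The weights sum to 1/3.
So P(the cheque in envelope 4 | the presenter opened envelope 3) = (1/11) / (1/3) = 3/11.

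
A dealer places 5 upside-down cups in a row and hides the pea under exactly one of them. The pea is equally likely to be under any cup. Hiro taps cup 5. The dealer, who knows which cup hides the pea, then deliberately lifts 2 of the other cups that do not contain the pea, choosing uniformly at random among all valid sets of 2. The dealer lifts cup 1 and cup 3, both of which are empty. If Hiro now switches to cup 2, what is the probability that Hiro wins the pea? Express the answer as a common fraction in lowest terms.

2/5

Consider each possible location of the pea in turn.
If it is under either of cups 1 and 3 (prior 1/5 each): that cup was opened and seen not to hold the prize — ruled out; weight (1/5)·0 = 0 each.
If it is under either of cups 2 and 4 (prior 1/5 each): the dealer has 3 equally likely choices, so probability 1/3; weight (1/5)·(1/3) = 1/15 each.
If it is under cup 5 (prior 1/5): the dealer has 6 equally likely choices, so probability 1/6; weight (1/5)·(1/6) = 1/30.
The weights sum to 1/6.
So P(the pea under cup 2 | the dealer opened cup 1 and cup 3) = (1/15) / (1/6) = 2/5.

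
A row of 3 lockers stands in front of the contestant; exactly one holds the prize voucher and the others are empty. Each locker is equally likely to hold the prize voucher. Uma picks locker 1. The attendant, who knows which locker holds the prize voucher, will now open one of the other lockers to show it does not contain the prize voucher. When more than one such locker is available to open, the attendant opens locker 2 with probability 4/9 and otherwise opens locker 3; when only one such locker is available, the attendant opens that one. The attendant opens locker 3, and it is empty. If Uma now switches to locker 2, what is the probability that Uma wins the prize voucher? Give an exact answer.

Consider each possible location of the prize voucher in turn.
If it is in locker 1 (prior 1/3): locker 2 is available but not opened, probability 5/9; weight (1/3)·(5/9) = 5/27.
If it is in locker 2 (prior 1/3): only locker 3 is available, probability 1; weight (1/3)·1 = 1/3.
If it is in locker 3 (prior 1/3): the attendant opened locker 3, so this case is ruled out; weight (1/3)·0 = 0.
The weights sum to 14/27.
So P(the prize voucher in locker 2 | the attendant opened locker 3) = (1/3) / (14/27) = 9/14.

9/14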